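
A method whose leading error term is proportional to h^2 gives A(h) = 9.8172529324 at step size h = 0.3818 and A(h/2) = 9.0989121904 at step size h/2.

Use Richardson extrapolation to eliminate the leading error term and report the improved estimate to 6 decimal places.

8.859465

Method order is 2; weight 2^2 = 4.
4·9.0989121904 − 9.8172529324 = 26.5783958292
Denominator 4 − 1 = 3.
Extrapolated: 26.5783958292 / 3 = 8.8594652764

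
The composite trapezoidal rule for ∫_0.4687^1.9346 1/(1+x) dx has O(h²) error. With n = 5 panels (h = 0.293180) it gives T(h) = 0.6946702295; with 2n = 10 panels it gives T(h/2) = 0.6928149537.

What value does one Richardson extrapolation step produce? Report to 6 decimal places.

The method has order 2: 2^2 = 4.
4·0.6928149537 = 2.7712598148; subtract 0.6946702295 → 2.0765895853
(4·0.6928149537 − 0.6946702295)/(4 − 1) = 0.6921965284
Gap between inputs: 1.855e-03; correction applied: −0.0006184253.

0.692197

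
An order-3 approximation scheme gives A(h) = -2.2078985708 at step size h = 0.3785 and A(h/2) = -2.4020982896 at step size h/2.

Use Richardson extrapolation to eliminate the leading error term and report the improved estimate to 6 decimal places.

The method has order 3: 2^3 = 8.
Weighted: (-19.2167863168) − (-2.2078985708) = -17.0088877460
(8 × (-2.4020982896) − (-2.2078985708))/(8 − 1) = -2.4298411066

-2.429841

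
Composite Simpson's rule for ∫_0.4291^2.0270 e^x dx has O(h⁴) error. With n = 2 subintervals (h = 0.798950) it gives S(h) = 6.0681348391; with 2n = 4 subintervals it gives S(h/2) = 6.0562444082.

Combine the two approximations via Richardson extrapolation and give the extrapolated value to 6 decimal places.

r = 4, so 2^r = 16.
Numerator 16*A(h/2) − A(h) = 16*6.0562444082 − 6.0681348391 = 90.8317756921
(16*6.0562444082 − 6.0681348391)/(16 − 1) = 6.0554517128

6.055452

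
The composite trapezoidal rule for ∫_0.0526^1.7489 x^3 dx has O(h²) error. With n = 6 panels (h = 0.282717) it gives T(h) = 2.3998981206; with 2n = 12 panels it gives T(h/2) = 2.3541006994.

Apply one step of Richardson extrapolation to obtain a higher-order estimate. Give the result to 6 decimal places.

The method has order 2: 2^2 = 4.
4×2.3541006994 − 2.3998981206 = 7.0165046770
Divide by 2^2 − 1 = 3.
R = 7.0165046770/3 = 2.3388348923
Correction |R − A(h/2)| = 1.527e-02; gap |A(h/2) − A(h)| = 4.580e-02.

2.338835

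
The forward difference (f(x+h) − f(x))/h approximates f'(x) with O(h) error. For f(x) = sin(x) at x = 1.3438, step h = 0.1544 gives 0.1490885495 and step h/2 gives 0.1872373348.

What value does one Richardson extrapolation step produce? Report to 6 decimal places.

0.225386

The method has order 1: 2^1 = 2.
A(h/2) − A(h) = 0.1872373348 − 0.1490885495 = 0.0381487853
Correction (A(h/2) − A(h))/(2 − 1) = 0.0381487853/1 = 0.0381487853
R = 0.1872373348 + 0.0381487853 = 0.2253861201
Gap between inputs: 3.815e-02; correction applied: +0.0381487853.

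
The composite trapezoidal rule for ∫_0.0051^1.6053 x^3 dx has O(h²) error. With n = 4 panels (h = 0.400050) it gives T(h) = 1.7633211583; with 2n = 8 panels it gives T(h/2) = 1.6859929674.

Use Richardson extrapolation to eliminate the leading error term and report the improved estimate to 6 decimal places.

1.660217

Order 2 gives 2^r = 4 and 2^r − 1 = 3.
Numerator 4×A(h/2) − A(h) = 4×1.6859929674 − 1.7633211583 = 4.9806507113
(4×1.6859929674 − 1.7633211583)/(4 − 1) = 1.6602169038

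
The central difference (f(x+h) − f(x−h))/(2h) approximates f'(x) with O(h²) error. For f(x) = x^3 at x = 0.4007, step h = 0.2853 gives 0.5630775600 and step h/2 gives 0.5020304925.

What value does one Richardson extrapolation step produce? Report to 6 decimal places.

0.481681

Error is O(h^2); halving h shrinks it by 2^2 = 4.
Weighted: 2.0081219700 − 0.5630775600 = 1.4450444100
(4×0.5020304925 − 0.5630775600)/(4 − 1) = 0.4816814700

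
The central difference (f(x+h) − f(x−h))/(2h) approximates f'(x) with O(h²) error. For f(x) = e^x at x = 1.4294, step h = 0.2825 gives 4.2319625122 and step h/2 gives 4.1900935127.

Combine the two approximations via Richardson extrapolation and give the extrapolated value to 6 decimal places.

4.176137

r = 2, so 2^r = 4.
Top: 4(4.1900935127) − (4.2319625122) = 12.5284115386
12.5284115386 ÷ 3 = 4.1761371795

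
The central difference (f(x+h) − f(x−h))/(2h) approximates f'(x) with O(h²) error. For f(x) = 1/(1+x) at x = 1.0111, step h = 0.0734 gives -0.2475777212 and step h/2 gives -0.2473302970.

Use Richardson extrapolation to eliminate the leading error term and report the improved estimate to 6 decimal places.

-0.247248

r = 2, so 2^r = 4.
Difference of the inputs: -0.2473302970 − (-0.2475777212) = 0.0002474242
Divide by 2^2 − 1 = 3: 0.0002474242/3 = 0.0000824747
R = -0.2473302970 + 0.0000824747 = -0.2472478223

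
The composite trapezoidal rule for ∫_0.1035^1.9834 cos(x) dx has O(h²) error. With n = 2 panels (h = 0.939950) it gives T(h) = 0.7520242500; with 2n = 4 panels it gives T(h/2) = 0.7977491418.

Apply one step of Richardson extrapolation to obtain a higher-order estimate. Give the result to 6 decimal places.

0.812991

Leading term ∝ h^2; use weight 4 = 2^2.
4 × 0.7977491418 = 3.1909965672; 3.1909965672 − 0.7520242500 = 2.4389723172
Divide by 2^2 − 1 = 3.
2.4389723172 ÷ 3 = 0.8129907724
Correction |R − A(h/2)| = 1.524e-02; gap |A(h/2) − A(h)| = 4.572e-02.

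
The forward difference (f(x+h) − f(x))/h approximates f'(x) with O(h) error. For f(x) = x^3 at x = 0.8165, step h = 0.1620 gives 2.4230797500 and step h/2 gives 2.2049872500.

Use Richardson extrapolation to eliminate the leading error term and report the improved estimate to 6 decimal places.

With r = 1 the leading error scales as h^1, so the weight is 2^1 = 2.
2×2.2049872500 = 4.4099745000; 4.4099745000 − 2.4230797500 = 1.9868947500
Divide by 2^1 − 1 = 1.
Result: 1.9868947500

1.986895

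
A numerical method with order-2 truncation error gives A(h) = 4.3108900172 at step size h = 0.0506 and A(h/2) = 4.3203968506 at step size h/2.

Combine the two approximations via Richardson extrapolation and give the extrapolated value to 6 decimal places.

4.323566

Order 2 gives 2^r = 4 and 2^r − 1 = 3.
4·4.3203968506 = 17.2815874024; 17.2815874024 − 4.3108900172 = 12.9706973852
Divide by 2^2 − 1 = 3.
Extrapolated: 12.9706973852 / 3 = 4.3235657951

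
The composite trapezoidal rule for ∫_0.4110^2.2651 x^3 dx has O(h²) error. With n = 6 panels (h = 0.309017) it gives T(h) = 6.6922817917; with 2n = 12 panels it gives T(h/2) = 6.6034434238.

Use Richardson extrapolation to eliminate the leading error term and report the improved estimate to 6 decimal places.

Method order is 2; weight 2^2 = 4.
2^2*A(h/2) = 26.4137736952; minus A(h) gives 19.7214919035.
19.7214919035 ÷ 3 = 6.5738306345

6.573831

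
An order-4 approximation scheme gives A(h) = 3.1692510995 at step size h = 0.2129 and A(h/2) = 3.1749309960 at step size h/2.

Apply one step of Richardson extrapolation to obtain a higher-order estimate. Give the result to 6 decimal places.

3.175310

Order 4 gives 2^r = 16 and 2^r − 1 = 15.
Difference of the inputs: 3.1749309960 − 3.1692510995 = 0.0056798965
Correction (A(h/2) − A(h))/(16 − 1) = 0.0056798965/15 = 0.0003786598
R = 3.1749309960 + 0.0003786598 = 3.1753096558
Gap between inputs: 5.680e-03; correction applied: +0.0003786598.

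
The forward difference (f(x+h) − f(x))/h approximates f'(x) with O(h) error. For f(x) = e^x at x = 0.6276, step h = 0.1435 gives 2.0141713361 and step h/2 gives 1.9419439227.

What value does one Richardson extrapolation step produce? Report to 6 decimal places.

1.869717

Leading term ∝ h^1; use weight 2 = 2^1.
Top: 2(1.9419439227) − (2.0141713361) = 1.8697165093
Divide by 2^1 − 1 = 1.
So the Richardson estimate is 1.8697165093.
Correction |R − A(h/2)| = 7.223e-02; gap |A(h/2) − A(h)| = 7.223e-02.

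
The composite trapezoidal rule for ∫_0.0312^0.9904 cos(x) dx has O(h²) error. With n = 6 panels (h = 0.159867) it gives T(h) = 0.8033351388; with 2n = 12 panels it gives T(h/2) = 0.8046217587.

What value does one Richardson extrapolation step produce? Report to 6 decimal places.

0.805051

Leading term ∝ h^2; use weight 4 = 2^2.
Numerator 4·A(h/2) − A(h) = 4·0.8046217587 − 0.8033351388 = 2.4151518960
Extrapolated: 2.4151518960 / 3 = 0.8050506320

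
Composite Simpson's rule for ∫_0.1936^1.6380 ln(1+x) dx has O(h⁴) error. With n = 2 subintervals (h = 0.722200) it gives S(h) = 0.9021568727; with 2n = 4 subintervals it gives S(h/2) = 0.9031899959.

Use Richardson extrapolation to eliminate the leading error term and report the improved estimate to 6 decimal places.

0.903259

Method order is 4; weight 2^4 = 16.
16 × 0.9031899959 − 0.9021568727 = 13.5488830617
Denominator 16 − 1 = 15.
Result: 0.9032588708
Shift from A(h/2): +0.0000688749.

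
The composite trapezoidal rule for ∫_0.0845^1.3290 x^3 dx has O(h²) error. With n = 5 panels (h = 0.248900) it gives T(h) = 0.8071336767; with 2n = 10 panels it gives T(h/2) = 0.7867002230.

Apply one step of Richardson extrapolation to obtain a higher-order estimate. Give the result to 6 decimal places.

Order 2 gives 2^r = 4 and 2^r − 1 = 3.
Top: 4(0.7867002230) − (0.8071336767) = 2.3396672153
R = 2.3396672153/3 = 0.7798890718
Gap between inputs: 2.043e-02; correction applied: −0.0068111512.

0.779889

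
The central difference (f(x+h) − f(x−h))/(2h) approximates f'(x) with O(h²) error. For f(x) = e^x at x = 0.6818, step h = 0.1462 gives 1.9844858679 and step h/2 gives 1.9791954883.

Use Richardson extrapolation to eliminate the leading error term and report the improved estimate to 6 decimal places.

1.977432

Error is O(h^2); halving h shrinks it by 2^2 = 4.
A(h/2) − A(h) = 1.9791954883 − 1.9844858679 = -0.0052903796
Correction (A(h/2) − A(h))/(4 − 1) = (-0.0052903796)/3 = -0.0017634599
R = A(h/2) + (A(h/2) − A(h))/3 = 1.9791954883 − 0.0017634599 = 1.9774320284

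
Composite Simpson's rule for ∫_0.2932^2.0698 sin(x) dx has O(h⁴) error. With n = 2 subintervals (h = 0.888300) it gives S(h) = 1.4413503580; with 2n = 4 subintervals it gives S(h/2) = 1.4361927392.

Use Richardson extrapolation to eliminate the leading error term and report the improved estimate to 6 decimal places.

1.435849

r = 4: numerator weight 16, denominator 15.
A(h/2) − A(h) = 1.4361927392 − 1.4413503580 = -0.0051576188
Divide by 2^4 − 1 = 15: (-0.0051576188)/15 = -0.0003438413
R = 1.4361927392 − 0.0003438413 = 1.4358488979
Correction |R − A(h/2)| = 3.438e-04; gap |A(h/2) − A(h)| = 5.158e-03.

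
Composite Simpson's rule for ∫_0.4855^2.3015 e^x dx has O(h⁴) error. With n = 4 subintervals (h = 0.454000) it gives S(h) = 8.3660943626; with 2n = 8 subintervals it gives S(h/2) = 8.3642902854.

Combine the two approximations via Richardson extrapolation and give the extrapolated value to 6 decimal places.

The method has order 4: 2^4 = 16.
Top: 16(8.3642902854) − (8.3660943626) = 125.4625502038
Denominator 16 − 1 = 15.
So the Richardson estimate is 8.3641700136.
Shift from A(h/2): −0.0001202718.

8.364170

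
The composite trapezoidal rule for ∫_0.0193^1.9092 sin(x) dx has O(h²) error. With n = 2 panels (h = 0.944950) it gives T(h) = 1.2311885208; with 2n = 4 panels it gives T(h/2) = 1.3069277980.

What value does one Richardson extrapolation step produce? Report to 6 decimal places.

r = 2: numerator weight 4, denominator 3.
4*1.3069277980 = 5.2277111920; 5.2277111920 − 1.2311885208 = 3.9965226712
R = 3.9965226712/3 = 1.3321742237

1.332174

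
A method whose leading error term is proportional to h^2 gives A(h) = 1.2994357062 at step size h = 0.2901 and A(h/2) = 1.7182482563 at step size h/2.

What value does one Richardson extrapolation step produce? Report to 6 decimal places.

1.857852

r = 2: numerator weight 4, denominator 3.
Numerator 4×A(h/2) − A(h) = 4×1.7182482563 − 1.2994357062 = 5.5735573190
Extrapolated: 5.5735573190 / 3 = 1.8578524397
Shift from A(h/2): +0.1396041834.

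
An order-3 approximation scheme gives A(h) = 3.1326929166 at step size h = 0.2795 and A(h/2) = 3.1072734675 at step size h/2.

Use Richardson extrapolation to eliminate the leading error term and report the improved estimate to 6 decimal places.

3.103642

With r = 3 the leading error scales as h^3, so the weight is 2^3 = 8.
8 × 3.1072734675 = 24.8581877400; subtract 3.1326929166 → 21.7254948234
Extrapolated: 21.7254948234 / 7 = 3.1036421176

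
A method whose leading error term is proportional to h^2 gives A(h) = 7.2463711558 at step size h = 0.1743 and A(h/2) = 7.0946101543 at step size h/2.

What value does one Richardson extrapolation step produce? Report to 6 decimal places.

The method has order 2: 2^2 = 4.
2^2×A(h/2) = 28.3784406172; minus A(h) gives 21.1320694614.
R = 21.1320694614/3 = 7.0440231538

7.044023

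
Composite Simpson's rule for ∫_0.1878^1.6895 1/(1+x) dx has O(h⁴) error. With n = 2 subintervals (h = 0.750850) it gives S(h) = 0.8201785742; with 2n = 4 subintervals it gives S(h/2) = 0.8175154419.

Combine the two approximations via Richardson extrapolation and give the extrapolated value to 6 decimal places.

0.817338

Order 4 gives 2^r = 16 and 2^r − 1 = 15.
Difference of the inputs: 0.8175154419 − 0.8201785742 = -0.0026631323
Divide by 2^4 − 1 = 15: (-0.0026631323)/15 = -0.0001775422
R = A(h/2) + (A(h/2) − A(h))/15 = 0.8175154419 − 0.0001775422 = 0.8173378997
Shift from A(h/2): −0.0001775422.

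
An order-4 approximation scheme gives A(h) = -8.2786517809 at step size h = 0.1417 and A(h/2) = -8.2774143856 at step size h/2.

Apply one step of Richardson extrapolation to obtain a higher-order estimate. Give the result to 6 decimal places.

-8.277332

With r = 4 the leading error scales as h^4, so the weight is 2^4 = 16.
Weighted: (-132.4386301696) − (-8.2786517809) = -124.1599783887
Denominator 16 − 1 = 15.
Result: -8.2773318926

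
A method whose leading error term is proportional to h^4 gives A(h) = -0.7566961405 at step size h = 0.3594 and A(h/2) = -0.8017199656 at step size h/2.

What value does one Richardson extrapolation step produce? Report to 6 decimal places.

r = 4, so 2^r = 16.
Top: 16(-0.8017199656) − (-0.7566961405) = -12.0708233091
Divide by 2^4 − 1 = 15.
R = (-12.0708233091)/15 = -0.8047215539

-0.804722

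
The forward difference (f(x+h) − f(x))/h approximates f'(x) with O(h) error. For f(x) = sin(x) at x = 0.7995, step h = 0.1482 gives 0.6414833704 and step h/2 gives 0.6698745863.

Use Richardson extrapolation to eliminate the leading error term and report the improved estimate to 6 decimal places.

0.698266

Order 1 gives 2^r = 2 and 2^r − 1 = 1.
Weighted: 1.3397491726 − 0.6414833704 = 0.6982658022
Denominator 2 − 1 = 1.
0.6982658022 ÷ 1 = 0.6982658022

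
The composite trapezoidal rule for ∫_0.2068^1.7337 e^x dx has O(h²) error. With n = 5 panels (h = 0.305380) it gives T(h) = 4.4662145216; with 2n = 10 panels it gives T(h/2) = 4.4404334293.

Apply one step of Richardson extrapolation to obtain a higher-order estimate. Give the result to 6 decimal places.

4.431840

Error is O(h^2); halving h shrinks it by 2^2 = 4.
4×4.4404334293 = 17.7617337172; subtract 4.4662145216 → 13.2955191956
R = 13.2955191956/3 = 4.4318397319
Correction |R − A(h/2)| = 8.594e-03; gap |A(h/2) − A(h)| = 2.578e-02.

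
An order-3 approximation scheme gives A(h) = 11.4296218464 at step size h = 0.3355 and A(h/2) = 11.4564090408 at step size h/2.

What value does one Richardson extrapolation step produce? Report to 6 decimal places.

Error is O(h^3); halving h shrinks it by 2^3 = 8.
8·11.4564090408 = 91.6512723264; 91.6512723264 − 11.4296218464 = 80.2216504800
(8·11.4564090408 − 11.4296218464)/(8 − 1) = 11.4602357829
Correction |R − A(h/2)| = 3.827e-03; gap |A(h/2) − A(h)| = 2.679e-02.

11.460236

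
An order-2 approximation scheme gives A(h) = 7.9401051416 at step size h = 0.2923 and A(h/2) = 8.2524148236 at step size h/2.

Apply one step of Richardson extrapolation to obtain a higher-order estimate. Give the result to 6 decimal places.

With r = 2 the leading error scales as h^2, so the weight is 2^2 = 4.
2^2·A(h/2) = 33.0096592944; minus A(h) gives 25.0695541528.
(4·8.2524148236 − 7.9401051416)/(4 − 1) = 8.3565180509

8.356518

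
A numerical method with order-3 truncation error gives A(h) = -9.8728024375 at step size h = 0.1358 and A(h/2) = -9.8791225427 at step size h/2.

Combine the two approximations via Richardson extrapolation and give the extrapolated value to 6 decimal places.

-9.880025

r = 3: numerator weight 8, denominator 7.
A(h/2) − A(h) = -9.8791225427 − (-9.8728024375) = -0.0063201052
Divide by 2^3 − 1 = 7: (-0.0063201052)/7 = -0.0009028722
R = -9.8791225427 − 0.0009028722 = -9.8800254149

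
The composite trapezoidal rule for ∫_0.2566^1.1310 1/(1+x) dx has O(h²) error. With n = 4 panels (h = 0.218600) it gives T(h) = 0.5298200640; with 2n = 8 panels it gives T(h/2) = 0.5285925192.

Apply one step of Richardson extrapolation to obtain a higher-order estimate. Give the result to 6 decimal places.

0.528183

Order 2 gives 2^r = 4 and 2^r − 1 = 3.
4·0.5285925192 = 2.1143700768; 2.1143700768 − 0.5298200640 = 1.5845500128
1.5845500128 ÷ 3 = 0.5281833376
Correction |R − A(h/2)| = 4.092e-04; gap |A(h/2) − A(h)| = 1.228e-03.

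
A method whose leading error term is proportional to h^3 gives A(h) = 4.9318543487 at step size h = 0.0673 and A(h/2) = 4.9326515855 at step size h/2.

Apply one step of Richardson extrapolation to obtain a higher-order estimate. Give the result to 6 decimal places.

4.932765

Order 3 gives 2^r = 8 and 2^r − 1 = 7.
8×4.9326515855 − 4.9318543487 = 34.5293583353
34.5293583353 ÷ 7 = 4.9327654765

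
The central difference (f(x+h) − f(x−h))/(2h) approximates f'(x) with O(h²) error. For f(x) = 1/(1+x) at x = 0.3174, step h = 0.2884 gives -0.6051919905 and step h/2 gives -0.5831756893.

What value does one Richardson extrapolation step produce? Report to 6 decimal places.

-0.575837

Leading term ∝ h^2; use weight 4 = 2^2.
Numerator 4*A(h/2) − A(h) = 4*(-0.5831756893) − (-0.6051919905) = -1.7275107667
(4*(-0.5831756893) − (-0.6051919905))/(4 − 1) = -0.5758369222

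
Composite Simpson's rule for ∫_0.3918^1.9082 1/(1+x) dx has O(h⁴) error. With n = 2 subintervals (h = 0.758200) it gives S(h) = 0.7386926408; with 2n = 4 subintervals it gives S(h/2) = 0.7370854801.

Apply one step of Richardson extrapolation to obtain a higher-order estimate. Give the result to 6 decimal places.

Error is O(h^4); halving h shrinks it by 2^4 = 16.
Weighted: 11.7933676816 − 0.7386926408 = 11.0546750408
Denominator 16 − 1 = 15.
So the Richardson estimate is 0.7369783361.
Correction |R − A(h/2)| = 1.071e-04; gap |A(h/2) − A(h)| = 1.607e-03.

0.736978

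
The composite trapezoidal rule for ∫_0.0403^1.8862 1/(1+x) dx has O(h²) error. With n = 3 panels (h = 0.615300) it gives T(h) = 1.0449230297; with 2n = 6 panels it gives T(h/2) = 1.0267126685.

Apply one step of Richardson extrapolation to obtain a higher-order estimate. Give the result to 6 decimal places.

Leading term ∝ h^2; use weight 4 = 2^2.
Top: 4(1.0267126685) − (1.0449230297) = 3.0619276443
3.0619276443 ÷ 3 = 1.0206425481

1.020643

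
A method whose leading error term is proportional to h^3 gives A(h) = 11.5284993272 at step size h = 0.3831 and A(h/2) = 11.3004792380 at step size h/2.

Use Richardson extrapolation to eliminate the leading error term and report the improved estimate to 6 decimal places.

11.267905

With r = 3 the leading error scales as h^3, so the weight is 2^3 = 8.
8 × 11.3004792380 = 90.4038339040; subtract 11.5284993272 → 78.8753345768
(8 × 11.3004792380 − 11.5284993272)/(8 − 1) = 11.2679049395
Correction |R − A(h/2)| = 3.257e-02; gap |A(h/2) − A(h)| = 2.280e-01.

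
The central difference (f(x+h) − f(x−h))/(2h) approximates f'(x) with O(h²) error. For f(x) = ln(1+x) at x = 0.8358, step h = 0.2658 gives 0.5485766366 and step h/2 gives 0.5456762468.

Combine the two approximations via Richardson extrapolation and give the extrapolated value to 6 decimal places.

With r = 2 the leading error scales as h^2, so the weight is 2^2 = 4.
2^2*A(h/2) = 2.1827049872; minus A(h) gives 1.6341283506.
R = 1.6341283506/3 = 0.5447094502
Correction |R − A(h/2)| = 9.668e-04; gap |A(h/2) − A(h)| = 2.900e-03.

0.544709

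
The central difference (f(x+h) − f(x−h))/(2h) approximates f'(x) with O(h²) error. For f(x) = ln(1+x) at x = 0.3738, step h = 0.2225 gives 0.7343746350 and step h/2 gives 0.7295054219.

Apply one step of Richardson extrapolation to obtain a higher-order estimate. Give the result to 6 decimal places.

0.727882

Method order is 2; weight 2^2 = 4.
4 × 0.7295054219 = 2.9180216876; subtract 0.7343746350 → 2.1836470526
(4 × 0.7295054219 − 0.7343746350)/(4 − 1) = 0.7278823509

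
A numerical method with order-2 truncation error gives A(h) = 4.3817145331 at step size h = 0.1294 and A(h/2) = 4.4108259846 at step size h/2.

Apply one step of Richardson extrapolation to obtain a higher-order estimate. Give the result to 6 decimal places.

4.420530

r = 2: numerator weight 4, denominator 3.
Top: 4(4.4108259846) − (4.3817145331) = 13.2615894053
R = 13.2615894053/3 = 4.4205298018
Shift from A(h/2): +0.0097038172.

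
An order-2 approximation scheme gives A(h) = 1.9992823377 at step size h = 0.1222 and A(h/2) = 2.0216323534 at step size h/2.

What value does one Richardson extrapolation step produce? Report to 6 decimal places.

Leading term ∝ h^2; use weight 4 = 2^2.
Numerator 4*A(h/2) − A(h) = 4*2.0216323534 − 1.9992823377 = 6.0872470759
Divide by 2^2 − 1 = 3.
Result: 2.0290823586
Correction |R − A(h/2)| = 7.450e-03; gap |A(h/2) − A(h)| = 2.235e-02.

2.029082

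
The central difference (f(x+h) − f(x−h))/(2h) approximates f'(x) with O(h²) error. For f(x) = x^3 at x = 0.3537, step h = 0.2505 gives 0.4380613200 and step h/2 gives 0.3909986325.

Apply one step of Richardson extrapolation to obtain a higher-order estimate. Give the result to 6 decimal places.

0.375311

Order 2 gives 2^r = 4 and 2^r − 1 = 3.
4 × 0.3909986325 = 1.5639945300; subtract 0.4380613200 → 1.1259332100
R = 1.1259332100/3 = 0.3753110700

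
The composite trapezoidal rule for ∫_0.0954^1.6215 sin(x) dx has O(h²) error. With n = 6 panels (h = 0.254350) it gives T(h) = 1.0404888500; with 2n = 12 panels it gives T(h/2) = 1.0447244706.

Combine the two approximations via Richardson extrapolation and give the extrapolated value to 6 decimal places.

Method order is 2; weight 2^2 = 4.
Numerator 4*A(h/2) − A(h) = 4*1.0447244706 − 1.0404888500 = 3.1384090324
(4*1.0447244706 − 1.0404888500)/(4 − 1) = 1.0461363441

1.046136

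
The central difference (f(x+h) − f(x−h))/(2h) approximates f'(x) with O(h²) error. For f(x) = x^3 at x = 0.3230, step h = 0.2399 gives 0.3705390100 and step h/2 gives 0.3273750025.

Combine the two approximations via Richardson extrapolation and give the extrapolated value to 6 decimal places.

Method order is 2; weight 2^2 = 4.
Weighted: 1.3095000100 − 0.3705390100 = 0.9389610000
R = 0.9389610000/3 = 0.3129870000

0.312987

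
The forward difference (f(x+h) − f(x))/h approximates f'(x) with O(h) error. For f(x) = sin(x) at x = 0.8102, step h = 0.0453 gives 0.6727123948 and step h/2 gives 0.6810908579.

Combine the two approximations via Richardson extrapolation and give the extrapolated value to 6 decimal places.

0.689469

Order 1 gives 2^r = 2 and 2^r − 1 = 1.
2·0.6810908579 = 1.3621817158; subtract 0.6727123948 → 0.6894693210
(2·0.6810908579 − 0.6727123948)/(2 − 1) = 0.6894693210
Correction |R − A(h/2)| = 8.378e-03; gap |A(h/2) − A(h)| = 8.378e-03.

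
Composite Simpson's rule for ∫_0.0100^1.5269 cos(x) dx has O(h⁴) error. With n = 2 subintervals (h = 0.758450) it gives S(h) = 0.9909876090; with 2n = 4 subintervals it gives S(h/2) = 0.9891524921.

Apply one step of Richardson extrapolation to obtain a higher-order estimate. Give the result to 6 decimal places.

0.989030

r = 4, so 2^r = 16.
2^4*A(h/2) = 15.8264398736; minus A(h) gives 14.8354522646.
Denominator 16 − 1 = 15.
(16*0.9891524921 − 0.9909876090)/(16 − 1) = 0.9890301510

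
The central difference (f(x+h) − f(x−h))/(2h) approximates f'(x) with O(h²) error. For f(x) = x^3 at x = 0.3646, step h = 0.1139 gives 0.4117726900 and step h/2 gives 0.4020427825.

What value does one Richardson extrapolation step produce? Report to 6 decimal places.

Leading term ∝ h^2; use weight 4 = 2^2.
4×0.4020427825 − 0.4117726900 = 1.1963984400
Divide by 2^2 − 1 = 3.
1.1963984400 ÷ 3 = 0.3987994800
Gap between inputs: 9.730e-03; correction applied: −0.0032433025.

0.398799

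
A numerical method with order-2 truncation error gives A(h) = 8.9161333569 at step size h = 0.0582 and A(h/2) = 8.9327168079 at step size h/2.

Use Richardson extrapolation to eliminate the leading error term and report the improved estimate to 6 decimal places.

8.938245

Method order is 2; weight 2^2 = 4.
2^2*A(h/2) = 35.7308672316; minus A(h) gives 26.8147338747.
Divide by 2^2 − 1 = 3.
So the Richardson estimate is 8.9382446249.
Correction |R − A(h/2)| = 5.528e-03; gap |A(h/2) − A(h)| = 1.658e-02.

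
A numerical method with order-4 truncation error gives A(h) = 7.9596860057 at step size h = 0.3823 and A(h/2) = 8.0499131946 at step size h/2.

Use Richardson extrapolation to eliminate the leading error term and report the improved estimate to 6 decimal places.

Method order is 4; weight 2^4 = 16.
2^4*A(h/2) = 128.7986111136; minus A(h) gives 120.8389251079.
(16*8.0499131946 − 7.9596860057)/(16 − 1) = 8.0559283405

8.055928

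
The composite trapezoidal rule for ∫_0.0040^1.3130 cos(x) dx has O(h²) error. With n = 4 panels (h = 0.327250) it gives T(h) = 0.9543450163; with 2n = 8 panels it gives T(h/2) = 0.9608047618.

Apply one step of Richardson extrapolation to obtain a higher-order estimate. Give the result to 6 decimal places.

0.962958

Error is O(h^2); halving h shrinks it by 2^2 = 4.
Difference of the inputs: 0.9608047618 − 0.9543450163 = 0.0064597455
Divide by 2^2 − 1 = 3: 0.0064597455/3 = 0.0021532485
R = 0.9608047618 + 0.0021532485 = 0.9629580103
Correction |R − A(h/2)| = 2.153e-03; gap |A(h/2) − A(h)| = 6.460e-03.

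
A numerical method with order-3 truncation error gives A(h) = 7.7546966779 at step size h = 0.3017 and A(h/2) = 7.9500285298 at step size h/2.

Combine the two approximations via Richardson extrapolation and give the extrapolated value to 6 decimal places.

7.977933

The method has order 3: 2^3 = 8.
Weighted: 63.6002282384 − 7.7546966779 = 55.8455315605
Divide by 2^3 − 1 = 7.
Result: 7.9779330801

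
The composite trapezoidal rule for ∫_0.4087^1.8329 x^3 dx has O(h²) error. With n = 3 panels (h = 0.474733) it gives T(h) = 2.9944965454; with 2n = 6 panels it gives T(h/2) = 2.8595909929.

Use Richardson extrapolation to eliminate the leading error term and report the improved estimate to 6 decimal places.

Leading term ∝ h^2; use weight 4 = 2^2.
4×2.8595909929 = 11.4383639716; subtract 2.9944965454 → 8.4438674262
Extrapolated: 8.4438674262 / 3 = 2.8146224754

2.814622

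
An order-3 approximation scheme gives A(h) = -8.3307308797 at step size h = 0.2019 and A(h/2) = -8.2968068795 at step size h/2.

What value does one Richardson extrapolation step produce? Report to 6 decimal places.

-8.291961

With r = 3 the leading error scales as h^3, so the weight is 2^3 = 8.
Difference of the inputs: -8.2968068795 − (-8.3307308797) = 0.0339240002
Divide by 2^3 − 1 = 7: 0.0339240002/7 = 0.0048462857
R = -8.2968068795 + 0.0048462857 = -8.2919605938
Shift from A(h/2): +0.0048462857.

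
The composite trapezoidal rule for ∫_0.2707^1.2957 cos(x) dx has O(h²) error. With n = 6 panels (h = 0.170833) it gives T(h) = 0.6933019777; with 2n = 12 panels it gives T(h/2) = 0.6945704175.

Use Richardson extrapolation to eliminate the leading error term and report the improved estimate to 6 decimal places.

Leading term ∝ h^2; use weight 4 = 2^2.
Numerator 4·A(h/2) − A(h) = 4·0.6945704175 − 0.6933019777 = 2.0849796923
Extrapolated: 2.0849796923 / 3 = 0.6949932308

0.694993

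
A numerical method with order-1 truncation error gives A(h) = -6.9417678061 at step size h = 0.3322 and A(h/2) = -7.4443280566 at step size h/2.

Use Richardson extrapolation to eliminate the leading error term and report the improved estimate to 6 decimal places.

-7.946888

Method order is 1; weight 2^1 = 2.
Top: 2(-7.4443280566) − (-6.9417678061) = -7.9468883071
Extrapolated: (-7.9468883071) / 1 = -7.9468883071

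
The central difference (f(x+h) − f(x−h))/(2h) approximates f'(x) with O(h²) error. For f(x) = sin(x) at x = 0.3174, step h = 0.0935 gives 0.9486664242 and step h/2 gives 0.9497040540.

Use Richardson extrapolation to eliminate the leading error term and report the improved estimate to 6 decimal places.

0.950050

Leading term ∝ h^2; use weight 4 = 2^2.
4 × 0.9497040540 − 0.9486664242 = 2.8501497918
Denominator 4 − 1 = 3.
So the Richardson estimate is 0.9500499306.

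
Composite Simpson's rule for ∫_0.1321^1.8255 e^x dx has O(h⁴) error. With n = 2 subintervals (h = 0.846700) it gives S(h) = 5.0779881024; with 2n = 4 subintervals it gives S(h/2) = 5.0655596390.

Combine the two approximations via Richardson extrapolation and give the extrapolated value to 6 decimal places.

5.064731

Method order is 4; weight 2^4 = 16.
16×5.0655596390 = 81.0489542240; subtract 5.0779881024 → 75.9709661216
Extrapolated: 75.9709661216 / 15 = 5.0647310748
Correction |R − A(h/2)| = 8.286e-04; gap |A(h/2) − A(h)| = 1.243e-02.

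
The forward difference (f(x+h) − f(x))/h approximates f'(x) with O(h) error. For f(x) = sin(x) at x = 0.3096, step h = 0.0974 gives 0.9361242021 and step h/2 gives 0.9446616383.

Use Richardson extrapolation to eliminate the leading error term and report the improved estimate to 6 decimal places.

The method has order 1: 2^1 = 2.
Weighted: 1.8893232766 − 0.9361242021 = 0.9531990745
Extrapolated: 0.9531990745 / 1 = 0.9531990745
Shift from A(h/2): +0.0085374362.

0.953199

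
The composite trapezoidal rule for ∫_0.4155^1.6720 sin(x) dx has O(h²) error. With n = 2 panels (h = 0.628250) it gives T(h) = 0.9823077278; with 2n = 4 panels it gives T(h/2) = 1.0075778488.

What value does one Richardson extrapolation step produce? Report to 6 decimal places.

1.016001

Error is O(h^2); halving h shrinks it by 2^2 = 4.
Weighted: 4.0303113952 − 0.9823077278 = 3.0480036674
Divide by 2^2 − 1 = 3.
Extrapolated: 3.0480036674 / 3 = 1.0160012225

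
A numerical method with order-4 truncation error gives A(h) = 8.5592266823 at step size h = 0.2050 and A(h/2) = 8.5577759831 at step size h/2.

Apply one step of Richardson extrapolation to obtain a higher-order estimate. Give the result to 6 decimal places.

8.557679

The method has order 4: 2^4 = 16.
16 × 8.5577759831 = 136.9244157296; 136.9244157296 − 8.5592266823 = 128.3651890473
Denominator 16 − 1 = 15.
So the Richardson estimate is 8.5576792698.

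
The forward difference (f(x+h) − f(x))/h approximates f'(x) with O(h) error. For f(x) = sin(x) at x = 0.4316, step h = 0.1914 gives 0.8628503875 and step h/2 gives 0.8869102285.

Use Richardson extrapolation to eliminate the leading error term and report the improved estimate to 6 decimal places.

The method has order 1: 2^1 = 2.
2×0.8869102285 = 1.7738204570; 1.7738204570 − 0.8628503875 = 0.9109700695
(2×0.8869102285 − 0.8628503875)/(2 − 1) = 0.9109700695

0.910970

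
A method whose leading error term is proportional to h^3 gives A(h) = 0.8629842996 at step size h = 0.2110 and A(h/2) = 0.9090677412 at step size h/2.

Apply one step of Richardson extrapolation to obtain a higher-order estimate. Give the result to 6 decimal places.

With r = 3 the leading error scales as h^3, so the weight is 2^3 = 8.
Difference of the inputs: 0.9090677412 − 0.8629842996 = 0.0460834416
Divide by 2^3 − 1 = 7: 0.0460834416/7 = 0.0065833488
R = 0.9090677412 + 0.0065833488 = 0.9156510900
Gap between inputs: 4.608e-02; correction applied: +0.0065833488.

0.915651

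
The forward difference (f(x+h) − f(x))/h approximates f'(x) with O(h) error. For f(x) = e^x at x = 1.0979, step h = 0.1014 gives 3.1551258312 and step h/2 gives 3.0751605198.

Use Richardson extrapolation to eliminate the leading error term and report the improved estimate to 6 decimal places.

Method order is 1; weight 2^1 = 2.
Weighted: 6.1503210396 − 3.1551258312 = 2.9951952084
Denominator 2 − 1 = 1.
So the Richardson estimate is 2.9951952084.
Gap between inputs: 7.997e-02; correction applied: −0.0799653114.

2.995195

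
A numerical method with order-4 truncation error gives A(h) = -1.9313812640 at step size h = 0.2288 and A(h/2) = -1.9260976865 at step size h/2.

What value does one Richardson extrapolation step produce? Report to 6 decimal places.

-1.925745

Leading term ∝ h^4; use weight 16 = 2^4.
Top: 16(-1.9260976865) − (-1.9313812640) = -28.8861817200
Divide by 2^4 − 1 = 15.
(-28.8861817200) ÷ 15 = -1.9257454480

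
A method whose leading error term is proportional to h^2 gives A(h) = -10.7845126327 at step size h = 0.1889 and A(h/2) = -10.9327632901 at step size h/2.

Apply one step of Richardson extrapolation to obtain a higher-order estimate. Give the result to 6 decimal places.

The method has order 2: 2^2 = 4.
Weighted: (-43.7310531604) − (-10.7845126327) = -32.9465405277
Divide by 2^2 − 1 = 3.
Result: -10.9821801759
Correction |R − A(h/2)| = 4.942e-02; gap |A(h/2) − A(h)| = 1.483e-01.

-10.982180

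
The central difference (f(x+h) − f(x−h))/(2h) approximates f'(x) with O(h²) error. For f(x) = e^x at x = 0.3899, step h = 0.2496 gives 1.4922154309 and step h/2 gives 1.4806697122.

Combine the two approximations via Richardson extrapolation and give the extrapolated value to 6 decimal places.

Order 2 gives 2^r = 4 and 2^r − 1 = 3.
4 × 1.4806697122 = 5.9226788488; 5.9226788488 − 1.4922154309 = 4.4304634179
R = 4.4304634179/3 = 1.4768211393

1.476821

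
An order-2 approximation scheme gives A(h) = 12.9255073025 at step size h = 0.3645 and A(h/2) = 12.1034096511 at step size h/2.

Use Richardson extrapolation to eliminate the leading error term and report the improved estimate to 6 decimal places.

Error is O(h^2); halving h shrinks it by 2^2 = 4.
Top: 4(12.1034096511) − (12.9255073025) = 35.4881313019
Extrapolated: 35.4881313019 / 3 = 11.8293771006

11.829377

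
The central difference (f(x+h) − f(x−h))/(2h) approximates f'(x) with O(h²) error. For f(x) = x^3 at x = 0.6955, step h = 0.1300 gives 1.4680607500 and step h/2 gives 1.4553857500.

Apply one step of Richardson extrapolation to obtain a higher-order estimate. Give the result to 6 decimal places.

1.451161

Order 2 gives 2^r = 4 and 2^r − 1 = 3.
Weighted: 5.8215430000 − 1.4680607500 = 4.3534822500
Extrapolated: 4.3534822500 / 3 = 1.4511607500
Shift from A(h/2): −0.0042250000.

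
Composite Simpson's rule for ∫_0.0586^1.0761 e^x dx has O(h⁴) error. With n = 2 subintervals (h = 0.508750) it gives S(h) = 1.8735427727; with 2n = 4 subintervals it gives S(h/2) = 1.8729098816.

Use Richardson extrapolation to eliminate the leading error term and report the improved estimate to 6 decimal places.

r = 4, so 2^r = 16.
Numerator 16*A(h/2) − A(h) = 16*1.8729098816 − 1.8735427727 = 28.0930153329
Denominator 16 − 1 = 15.
(16*1.8729098816 − 1.8735427727)/(16 − 1) = 1.8728676889

1.872868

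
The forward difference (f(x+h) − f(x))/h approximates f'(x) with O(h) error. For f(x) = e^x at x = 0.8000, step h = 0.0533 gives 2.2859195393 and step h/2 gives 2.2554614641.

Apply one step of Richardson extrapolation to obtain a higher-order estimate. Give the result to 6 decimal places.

2.225003

Leading term ∝ h^1; use weight 2 = 2^1.
Numerator 2*A(h/2) − A(h) = 2*2.2554614641 − 2.2859195393 = 2.2250033889
Denominator 2 − 1 = 1.
So the Richardson estimate is 2.2250033889.
Correction |R − A(h/2)| = 3.046e-02; gap |A(h/2) − A(h)| = 3.046e-02.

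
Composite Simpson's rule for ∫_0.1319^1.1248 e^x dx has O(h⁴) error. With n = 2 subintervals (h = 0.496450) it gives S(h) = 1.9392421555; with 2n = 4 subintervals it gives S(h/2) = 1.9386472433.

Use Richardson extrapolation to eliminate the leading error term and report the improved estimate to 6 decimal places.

The method has order 4: 2^4 = 16.
Weighted: 31.0183558928 − 1.9392421555 = 29.0791137373
R = 29.0791137373/15 = 1.9386075825

1.938608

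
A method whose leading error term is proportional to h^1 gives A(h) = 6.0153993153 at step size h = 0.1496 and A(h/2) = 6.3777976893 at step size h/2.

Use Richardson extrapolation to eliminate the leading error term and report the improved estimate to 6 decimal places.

6.740196

r = 1, so 2^r = 2.
2×6.3777976893 − 6.0153993153 = 6.7401960633
Denominator 2 − 1 = 1.
Extrapolated: 6.7401960633 / 1 = 6.7401960633
Shift from A(h/2): +0.3623983740.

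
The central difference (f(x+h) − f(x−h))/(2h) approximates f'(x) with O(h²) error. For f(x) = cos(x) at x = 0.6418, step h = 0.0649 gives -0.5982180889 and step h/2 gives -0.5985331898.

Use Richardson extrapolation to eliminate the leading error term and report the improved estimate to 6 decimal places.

-0.598638

Error is O(h^2); halving h shrinks it by 2^2 = 4.
4×(-0.5985331898) = -2.3941327592; (-2.3941327592) − (-0.5982180889) = -1.7959146703
Divide by 2^2 − 1 = 3.
So the Richardson estimate is -0.5986382234.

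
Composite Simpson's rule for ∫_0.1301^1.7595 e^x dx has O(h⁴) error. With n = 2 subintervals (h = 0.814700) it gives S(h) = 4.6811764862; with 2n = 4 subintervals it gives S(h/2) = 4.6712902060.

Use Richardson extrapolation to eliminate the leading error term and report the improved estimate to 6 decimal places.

4.670631

Leading term ∝ h^4; use weight 16 = 2^4.
16 × 4.6712902060 − 4.6811764862 = 70.0594668098
Divide by 2^4 − 1 = 15.
Result: 4.6706311207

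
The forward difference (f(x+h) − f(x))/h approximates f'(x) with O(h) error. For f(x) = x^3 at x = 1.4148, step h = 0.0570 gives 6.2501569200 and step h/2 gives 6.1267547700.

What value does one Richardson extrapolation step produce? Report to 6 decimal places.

6.003353

r = 1: numerator weight 2, denominator 1.
Weighted: 12.2535095400 − 6.2501569200 = 6.0033526200
R = 6.0033526200/1 = 6.0033526200
Gap between inputs: 1.234e-01; correction applied: −0.1234021500.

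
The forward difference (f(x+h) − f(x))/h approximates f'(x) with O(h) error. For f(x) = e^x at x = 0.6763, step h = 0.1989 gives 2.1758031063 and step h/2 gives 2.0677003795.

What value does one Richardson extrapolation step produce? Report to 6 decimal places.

1.959598

r = 1, so 2^r = 2.
Difference of the inputs: 2.0677003795 − 2.1758031063 = -0.1081027268
Correction (A(h/2) − A(h))/(2 − 1) = (-0.1081027268)/1 = -0.1081027268
R = 2.0677003795 − 0.1081027268 = 1.9595976527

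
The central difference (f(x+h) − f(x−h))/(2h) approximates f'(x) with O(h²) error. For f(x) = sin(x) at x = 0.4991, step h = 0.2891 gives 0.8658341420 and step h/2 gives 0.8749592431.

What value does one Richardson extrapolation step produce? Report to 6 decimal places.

r = 2, so 2^r = 4.
Numerator 4·A(h/2) − A(h) = 4·0.8749592431 − 0.8658341420 = 2.6340028304
Divide by 2^2 − 1 = 3.
Result: 0.8780009435
Correction |R − A(h/2)| = 3.042e-03; gap |A(h/2) − A(h)| = 9.125e-03.

0.878001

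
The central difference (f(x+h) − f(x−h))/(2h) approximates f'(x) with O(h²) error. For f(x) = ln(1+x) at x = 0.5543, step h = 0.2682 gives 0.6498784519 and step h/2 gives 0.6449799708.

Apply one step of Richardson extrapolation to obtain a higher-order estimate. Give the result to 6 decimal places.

0.643347

Leading term ∝ h^2; use weight 4 = 2^2.
Top: 4(0.6449799708) − (0.6498784519) = 1.9300414313
(4 × 0.6449799708 − 0.6498784519)/(4 − 1) = 0.6433471438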